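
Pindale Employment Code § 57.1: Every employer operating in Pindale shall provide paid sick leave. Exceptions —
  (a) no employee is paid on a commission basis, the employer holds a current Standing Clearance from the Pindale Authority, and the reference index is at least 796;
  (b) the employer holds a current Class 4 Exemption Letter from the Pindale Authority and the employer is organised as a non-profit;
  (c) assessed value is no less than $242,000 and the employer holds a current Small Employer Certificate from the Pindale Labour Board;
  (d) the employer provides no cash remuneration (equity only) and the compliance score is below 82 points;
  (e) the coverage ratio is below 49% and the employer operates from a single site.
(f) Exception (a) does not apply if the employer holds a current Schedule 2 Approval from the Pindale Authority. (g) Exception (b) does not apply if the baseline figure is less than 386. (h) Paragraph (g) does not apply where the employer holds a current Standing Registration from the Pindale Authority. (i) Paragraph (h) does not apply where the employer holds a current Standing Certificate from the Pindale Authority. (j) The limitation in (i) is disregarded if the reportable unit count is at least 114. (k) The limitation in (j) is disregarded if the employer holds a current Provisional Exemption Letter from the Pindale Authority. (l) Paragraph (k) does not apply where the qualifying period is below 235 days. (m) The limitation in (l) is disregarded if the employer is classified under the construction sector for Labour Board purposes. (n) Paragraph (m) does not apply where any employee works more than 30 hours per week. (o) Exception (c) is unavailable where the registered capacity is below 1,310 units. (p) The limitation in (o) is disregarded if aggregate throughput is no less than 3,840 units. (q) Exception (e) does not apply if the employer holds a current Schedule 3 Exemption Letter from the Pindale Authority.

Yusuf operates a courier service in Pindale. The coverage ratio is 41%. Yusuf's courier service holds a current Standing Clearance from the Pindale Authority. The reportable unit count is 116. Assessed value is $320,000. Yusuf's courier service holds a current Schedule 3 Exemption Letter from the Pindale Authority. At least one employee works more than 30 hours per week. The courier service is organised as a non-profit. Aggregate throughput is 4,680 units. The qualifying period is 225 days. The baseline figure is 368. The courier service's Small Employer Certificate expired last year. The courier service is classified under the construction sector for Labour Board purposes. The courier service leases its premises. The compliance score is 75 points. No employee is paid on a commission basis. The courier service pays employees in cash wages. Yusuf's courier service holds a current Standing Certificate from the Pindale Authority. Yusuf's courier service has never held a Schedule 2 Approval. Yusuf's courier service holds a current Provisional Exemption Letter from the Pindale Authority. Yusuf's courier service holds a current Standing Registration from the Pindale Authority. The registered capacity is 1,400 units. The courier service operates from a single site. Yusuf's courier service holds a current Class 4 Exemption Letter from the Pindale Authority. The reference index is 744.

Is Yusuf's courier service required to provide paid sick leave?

Exception (a) does not apply: the reference index is 744, short of 796.
Exception (b) is satisfied on its face — a current Class 4 Exemption Letter is held; the employer is a non-profit. Applying paragraphs (g)–(n): (g) would limit (b) — the baseline figure is 368, less than the 386 limit — but (h) sets (g) aside: (h) operates against (g): a current Standing Registration is held. (i) would limit (h) — a current Standing Certificate is held — but (j) sets (i) aside: (j) operates — the reportable unit count is 116, meeting the 114 threshold. (k) would limit (j) — a current Provisional Exemption Letter is held — but (l) sets (k) aside: (l) operates against (k): the qualifying period is 225 days, below the 235 days limit. (m) is engaged (the courier service is classified under the construction sector), but yields to (n): (n) operates against (m): at least one employee exceeds 30 hours/week. (b) remains available.
Exception (c) fails — the Small Employer Certificate has expired.
Exception (d) does not apply: employees are paid cash wages.
All of (e)'s requirements are met (the coverage ratio is 41%, below the 49% limit; the employer operates from a single site). But applying paragraph (q): (q) is engaged — a current Schedule 3 Exemption Letter is held. Exception (e) does not apply.

No — exception (b) applies; Yusuf's courier service is not required to provide paid sick leave.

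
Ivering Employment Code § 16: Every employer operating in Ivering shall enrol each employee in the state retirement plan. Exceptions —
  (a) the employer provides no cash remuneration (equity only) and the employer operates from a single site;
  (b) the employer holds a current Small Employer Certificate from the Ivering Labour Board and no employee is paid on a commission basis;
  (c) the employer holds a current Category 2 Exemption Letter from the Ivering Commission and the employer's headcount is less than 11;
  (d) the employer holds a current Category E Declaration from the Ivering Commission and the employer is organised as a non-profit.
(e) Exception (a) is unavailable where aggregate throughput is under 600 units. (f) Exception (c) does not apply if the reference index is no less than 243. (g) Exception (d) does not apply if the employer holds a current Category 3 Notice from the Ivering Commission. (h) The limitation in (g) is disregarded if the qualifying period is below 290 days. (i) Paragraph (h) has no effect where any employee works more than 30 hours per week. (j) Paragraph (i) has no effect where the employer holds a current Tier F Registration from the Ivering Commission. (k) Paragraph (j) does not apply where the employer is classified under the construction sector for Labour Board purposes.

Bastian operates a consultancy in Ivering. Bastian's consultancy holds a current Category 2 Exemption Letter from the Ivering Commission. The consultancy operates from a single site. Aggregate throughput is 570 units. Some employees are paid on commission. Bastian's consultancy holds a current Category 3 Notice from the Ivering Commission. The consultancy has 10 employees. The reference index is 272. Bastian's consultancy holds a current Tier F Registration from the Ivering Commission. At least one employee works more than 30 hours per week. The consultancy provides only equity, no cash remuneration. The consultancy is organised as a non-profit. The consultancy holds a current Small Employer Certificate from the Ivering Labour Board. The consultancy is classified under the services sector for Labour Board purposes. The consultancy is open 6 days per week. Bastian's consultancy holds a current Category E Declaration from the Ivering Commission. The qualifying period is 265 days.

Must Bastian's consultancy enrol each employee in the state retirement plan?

Exception (a) is satisfied on its face — remuneration is equity-only; the employer operates from a single site. Turning to paragraph (e): (e) operates — aggregate throughput is 570 units, under the 600 units limit. Exception (a) does not apply.
Exception (b) fails — some employees are paid on commission.
Exception (c)'s conditions are all satisfied: a current Category 2 Exemption Letter is held; the employer's headcount is 10, less than the 11 limit. Turning to paragraph (f): (f) is triggered — the reference index is 272, meeting the 243 threshold. Exception (c) does not apply.
Exception (d) is satisfied on its face — a current Category E Declaration is held; the employer is a non-profit. Under paragraphs (g)–(k): (g) operates (a current Category 3 Notice is held), but is set aside by (h): (h) operates against (g): the qualifying period is 265 days, below the 290 days limit. (i) is engaged (at least one employee exceeds 30 hours/week), but yields to (j): (j) is engaged — a current Tier F Registration is held. (k) is not triggered (the consultancy is classified under the services sector), so (j) stands. (d) remains available.

No — exception (d) applies; Bastian's consultancy is not required to enrol each employee in the state retirement plan.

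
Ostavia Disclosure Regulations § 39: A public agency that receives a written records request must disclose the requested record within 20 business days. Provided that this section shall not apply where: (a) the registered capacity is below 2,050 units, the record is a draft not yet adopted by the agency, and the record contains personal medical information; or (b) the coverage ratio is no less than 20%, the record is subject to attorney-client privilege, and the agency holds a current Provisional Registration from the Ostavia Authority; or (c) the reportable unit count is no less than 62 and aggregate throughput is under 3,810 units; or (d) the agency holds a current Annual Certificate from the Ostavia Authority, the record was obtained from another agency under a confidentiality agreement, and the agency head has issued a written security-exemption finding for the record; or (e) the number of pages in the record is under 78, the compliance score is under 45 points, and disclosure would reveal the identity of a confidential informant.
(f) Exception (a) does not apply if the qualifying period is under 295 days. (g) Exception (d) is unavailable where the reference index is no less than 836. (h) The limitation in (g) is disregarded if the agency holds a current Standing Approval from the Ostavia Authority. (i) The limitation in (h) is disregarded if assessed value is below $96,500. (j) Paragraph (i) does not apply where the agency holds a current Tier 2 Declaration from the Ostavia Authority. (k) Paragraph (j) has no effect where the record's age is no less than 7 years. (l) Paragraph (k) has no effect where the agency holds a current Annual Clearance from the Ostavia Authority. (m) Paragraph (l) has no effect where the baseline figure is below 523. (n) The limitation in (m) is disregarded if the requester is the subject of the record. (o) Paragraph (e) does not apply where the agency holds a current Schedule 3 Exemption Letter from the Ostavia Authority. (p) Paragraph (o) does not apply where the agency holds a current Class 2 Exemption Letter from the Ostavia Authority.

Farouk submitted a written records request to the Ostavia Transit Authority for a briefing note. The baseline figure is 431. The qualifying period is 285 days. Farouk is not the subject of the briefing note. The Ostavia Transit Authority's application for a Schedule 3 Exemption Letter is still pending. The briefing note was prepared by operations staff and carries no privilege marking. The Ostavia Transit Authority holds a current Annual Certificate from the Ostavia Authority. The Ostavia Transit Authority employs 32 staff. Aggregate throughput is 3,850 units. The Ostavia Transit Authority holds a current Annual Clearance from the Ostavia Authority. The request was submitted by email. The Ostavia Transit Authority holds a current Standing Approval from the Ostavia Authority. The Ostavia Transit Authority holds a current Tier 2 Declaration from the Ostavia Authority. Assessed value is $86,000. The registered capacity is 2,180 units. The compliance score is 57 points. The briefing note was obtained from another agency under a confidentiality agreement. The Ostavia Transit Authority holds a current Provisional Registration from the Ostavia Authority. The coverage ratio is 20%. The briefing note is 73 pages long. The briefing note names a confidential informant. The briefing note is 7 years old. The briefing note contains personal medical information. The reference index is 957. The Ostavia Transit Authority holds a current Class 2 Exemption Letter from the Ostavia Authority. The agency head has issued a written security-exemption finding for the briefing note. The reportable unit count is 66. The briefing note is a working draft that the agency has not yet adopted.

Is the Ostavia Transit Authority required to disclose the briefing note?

Exception (a) fails — the registered capacity is 2,180 units, not below 2,050 units.
Exception (b) fails — the briefing note carries no privilege marking.
Exception (c) fails — aggregate throughput is 3,850 units, not under 3,810 units.
Exception (d): a current Annual Certificate is held; the briefing note was obtained under a confidentiality agreement; a written security-exemption finding has been issued — every condition holds. But applying paragraphs (g)–(n): (g) is triggered — the reference index is 957, meeting the 836 threshold. (h) would limit (g) — a current Standing Approval is held — but (i) sets (h) aside: (i) operates against (h): assessed value is $86,000, below the $96,500 limit. (j) is triggered (a current Tier 2 Declaration is held), but is itself disapplied by (k): (k) is triggered — the record's age is 7 years, meeting the 7 years threshold. (l) operates (a current Annual Clearance is held), but is set aside by (m): (m) operates against (l): the baseline figure is 431, below the 523 limit. (n) is inapplicable (Farouk is not the subject of the briefing note), so (m) stands. (d) is therefore removed.
Exception (e) requires that the compliance score is under 45 points; but the compliance score is 57 points, not under 45 points, so (e) is unavailable.
No exception displaces § 39.

Yes — the Ostavia Transit Authority must disclose the briefing note.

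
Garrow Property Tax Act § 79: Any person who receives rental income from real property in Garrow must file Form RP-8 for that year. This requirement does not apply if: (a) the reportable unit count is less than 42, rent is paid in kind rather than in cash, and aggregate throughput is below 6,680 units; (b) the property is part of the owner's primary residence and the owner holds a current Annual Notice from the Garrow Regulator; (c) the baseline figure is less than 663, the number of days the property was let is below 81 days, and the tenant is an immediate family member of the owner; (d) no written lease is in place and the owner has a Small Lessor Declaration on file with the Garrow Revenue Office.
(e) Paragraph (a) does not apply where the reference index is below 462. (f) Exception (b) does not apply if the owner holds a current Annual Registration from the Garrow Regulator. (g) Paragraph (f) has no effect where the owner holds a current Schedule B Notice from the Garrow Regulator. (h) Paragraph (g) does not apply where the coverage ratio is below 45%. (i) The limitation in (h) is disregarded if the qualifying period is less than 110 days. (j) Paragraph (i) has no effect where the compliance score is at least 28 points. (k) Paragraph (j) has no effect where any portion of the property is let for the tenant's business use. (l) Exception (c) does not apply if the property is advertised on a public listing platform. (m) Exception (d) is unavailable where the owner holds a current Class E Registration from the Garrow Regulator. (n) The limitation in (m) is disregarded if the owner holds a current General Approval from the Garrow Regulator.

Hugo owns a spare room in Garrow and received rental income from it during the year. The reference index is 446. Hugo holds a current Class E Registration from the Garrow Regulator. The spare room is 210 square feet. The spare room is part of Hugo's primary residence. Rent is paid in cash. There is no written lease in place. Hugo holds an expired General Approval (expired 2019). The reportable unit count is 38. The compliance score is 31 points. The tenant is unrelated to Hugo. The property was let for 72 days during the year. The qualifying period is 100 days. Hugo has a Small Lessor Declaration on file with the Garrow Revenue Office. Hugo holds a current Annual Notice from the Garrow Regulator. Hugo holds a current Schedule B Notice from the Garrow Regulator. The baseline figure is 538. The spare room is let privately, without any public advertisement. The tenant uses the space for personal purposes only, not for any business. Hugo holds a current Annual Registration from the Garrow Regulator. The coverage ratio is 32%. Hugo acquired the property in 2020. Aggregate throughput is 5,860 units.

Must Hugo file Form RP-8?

Yes — Hugo must file Form RP-8.

Exception (a) requires that rent is paid in kind rather than in cash; but rent is paid in cash, so (a) is unavailable.
Exception (b) is satisfied on its face — the spare room is part of the primary residence; a current Annual Notice is held. But: (f) applies — a current Annual Registration is held. (g) is triggered (a current Schedule B Notice is held), but is itself disapplied by (h): (h) operates against (g): the coverage ratio is 32%, below the 45% limit. (i) would limit (h) — the qualifying period is 100 days, less than the 110 days limit — but (j) sets (i) aside: (j) operates against (i): the compliance score is 31 points, meeting the 28 points threshold. (k), which would lift (j), is not engaged — the space is used for personal purposes only. (b) is therefore removed.
Exception (c) does not apply: the tenant is unrelated to the owner.
All of (d)'s requirements are met (there is no written lease; a Small Lessor Declaration is on file). Turning to paragraphs (m)–(n): (m) is engaged — a current Class E Registration is held. (n), which would lift (m), is not triggered — the General Approval is not current. Exception (d) does not apply.
No exception applies. The general rule governs.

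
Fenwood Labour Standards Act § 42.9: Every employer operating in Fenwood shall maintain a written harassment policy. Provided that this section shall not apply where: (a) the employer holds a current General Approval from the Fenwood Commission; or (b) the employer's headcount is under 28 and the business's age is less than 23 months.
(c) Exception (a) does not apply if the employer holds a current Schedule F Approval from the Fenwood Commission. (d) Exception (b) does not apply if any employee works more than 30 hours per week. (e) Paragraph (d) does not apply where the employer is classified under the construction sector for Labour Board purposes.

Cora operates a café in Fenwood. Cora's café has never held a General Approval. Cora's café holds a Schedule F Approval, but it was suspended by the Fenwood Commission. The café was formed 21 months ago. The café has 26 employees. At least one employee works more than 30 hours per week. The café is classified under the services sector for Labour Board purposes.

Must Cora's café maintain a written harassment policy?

Exception (a) requires that the employer holds a current General Approval from the Fenwood Commission; but the General Approval is not current, so (a) is unavailable.
Exception (b)'s conditions are all satisfied: the employer's headcount is 26, under the 28 limit; the business's age is 21 months, less than the 23 months limit. Turning to paragraphs (d)–(e): (d) is triggered — at least one employee exceeds 30 hours/week. (e) does not operate here (the café is classified under the services sector), so (d) stands. (b) is therefore removed.
No exception is made out. Cora's café falls within the general rule.

Yes — Cora's café must maintain a written harassment policy.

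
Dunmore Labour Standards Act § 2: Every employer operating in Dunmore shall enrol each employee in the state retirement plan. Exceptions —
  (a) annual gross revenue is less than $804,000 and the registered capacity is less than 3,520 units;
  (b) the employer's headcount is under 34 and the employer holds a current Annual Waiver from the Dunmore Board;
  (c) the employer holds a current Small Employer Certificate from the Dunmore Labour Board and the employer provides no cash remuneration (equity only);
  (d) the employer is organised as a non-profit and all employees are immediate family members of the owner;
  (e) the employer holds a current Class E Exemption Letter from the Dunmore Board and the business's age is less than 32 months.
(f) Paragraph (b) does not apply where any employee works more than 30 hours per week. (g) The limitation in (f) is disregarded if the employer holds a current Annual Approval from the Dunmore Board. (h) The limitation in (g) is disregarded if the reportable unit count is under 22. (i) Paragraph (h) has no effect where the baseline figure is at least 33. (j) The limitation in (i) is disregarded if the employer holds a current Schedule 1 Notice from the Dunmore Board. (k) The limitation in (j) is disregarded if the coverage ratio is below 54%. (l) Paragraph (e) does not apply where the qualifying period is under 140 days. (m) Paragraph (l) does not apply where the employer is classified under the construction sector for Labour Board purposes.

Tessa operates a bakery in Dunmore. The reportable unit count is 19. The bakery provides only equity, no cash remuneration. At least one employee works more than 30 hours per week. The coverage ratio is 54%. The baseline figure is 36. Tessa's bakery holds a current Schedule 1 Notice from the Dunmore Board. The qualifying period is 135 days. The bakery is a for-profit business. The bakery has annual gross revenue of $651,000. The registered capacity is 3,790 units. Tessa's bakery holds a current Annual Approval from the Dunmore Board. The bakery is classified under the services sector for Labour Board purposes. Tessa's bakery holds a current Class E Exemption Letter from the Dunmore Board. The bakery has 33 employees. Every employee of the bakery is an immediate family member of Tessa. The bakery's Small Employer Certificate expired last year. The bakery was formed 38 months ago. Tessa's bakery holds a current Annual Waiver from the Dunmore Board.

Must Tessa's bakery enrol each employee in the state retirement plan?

Yes — Tessa's bakery must enrol each employee in the state retirement plan.

Exception (a) does not apply: the registered capacity is 3,790 units, not less than 3,520 units.
Exception (b) is satisfied on its face — the employer's headcount is 33, under the 34 limit; a current Annual Waiver is held. But applying paragraphs (f)–(k): (f) operates against (b): at least one employee exceeds 30 hours/week. (g) is triggered (a current Annual Approval is held), but is displaced by (h): (h) is engaged — the reportable unit count is 19, under the 22 limit. (i) would limit (h) — the baseline figure is 36, meeting the 33 threshold — but (j) sets (i) aside: (j) applies — a current Schedule 1 Notice is held. (k), which would lift (j), is inapplicable — the coverage ratio is 54%, not below 54%. (b) is therefore removed.
Exception (c) requires that the employer holds a current Small Employer Certificate from the Dunmore Labour Board; but the Small Employer Certificate has expired, so (c) is unavailable.
Exception (d) requires that the employer is organised as a non-profit; but the employer is for-profit, so (d) is unavailable.
Exception (e) requires that the business's age is less than 32 months; but the business's age is 38 months, not less than 32 months, so (e) is unavailable.
No exception is made out. Tessa's bakery falls within the general rule.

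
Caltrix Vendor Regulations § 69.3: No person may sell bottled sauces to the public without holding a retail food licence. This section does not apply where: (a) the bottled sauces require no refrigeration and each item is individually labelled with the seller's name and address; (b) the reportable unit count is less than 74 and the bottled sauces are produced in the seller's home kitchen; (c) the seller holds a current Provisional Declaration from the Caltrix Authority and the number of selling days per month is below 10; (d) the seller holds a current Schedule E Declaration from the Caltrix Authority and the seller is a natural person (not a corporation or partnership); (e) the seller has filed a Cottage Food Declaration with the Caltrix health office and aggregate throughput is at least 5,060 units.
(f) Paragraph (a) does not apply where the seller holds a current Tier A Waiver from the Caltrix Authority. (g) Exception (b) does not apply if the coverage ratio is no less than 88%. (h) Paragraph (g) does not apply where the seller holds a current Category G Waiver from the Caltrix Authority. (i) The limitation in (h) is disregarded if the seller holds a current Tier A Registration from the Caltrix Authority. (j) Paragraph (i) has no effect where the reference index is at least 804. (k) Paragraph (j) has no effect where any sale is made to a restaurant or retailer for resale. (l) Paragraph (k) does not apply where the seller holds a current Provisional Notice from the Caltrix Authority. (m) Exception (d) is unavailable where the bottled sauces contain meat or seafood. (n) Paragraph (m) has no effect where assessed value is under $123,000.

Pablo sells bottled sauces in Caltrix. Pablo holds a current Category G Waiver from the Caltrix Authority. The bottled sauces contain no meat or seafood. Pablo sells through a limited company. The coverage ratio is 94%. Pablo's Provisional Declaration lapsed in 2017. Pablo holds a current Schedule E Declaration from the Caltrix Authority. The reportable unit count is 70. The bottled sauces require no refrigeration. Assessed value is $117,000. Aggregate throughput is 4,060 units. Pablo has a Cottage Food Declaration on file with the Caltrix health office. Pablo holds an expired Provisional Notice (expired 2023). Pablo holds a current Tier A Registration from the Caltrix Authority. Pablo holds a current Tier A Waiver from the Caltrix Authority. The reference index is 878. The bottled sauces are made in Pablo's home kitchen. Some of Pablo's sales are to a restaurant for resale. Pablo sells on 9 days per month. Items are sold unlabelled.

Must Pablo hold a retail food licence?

Yes — Pablo must hold a retail food licence.

Exception (a) requires that each item is individually labelled with the seller's name and address; but items are sold unlabelled, so (a) is unavailable.
Exception (b): the reportable unit count is 70, less than the 74 limit; the bottled sauces are home-kitchen produced — every condition holds. But: (g) is triggered — the coverage ratio is 94%, meeting the 88% threshold. (h) applies (a current Category G Waiver is held), but is itself disapplied by (i): (i) operates — a current Tier A Registration is held. (j) would limit (i) — the reference index is 878, meeting the 804 threshold — but (k) sets (j) aside: (k) operates against (j): some sales are to a restaurant for resale. (l) is inapplicable (no current Provisional Notice is held), so (k) stands. So (b) is unavailable.
Exception (c) requires that the seller holds a current Provisional Declaration from the Caltrix Authority; but there is no Provisional Declaration in force, so (c) is unavailable.
Exception (d) does not apply: the seller operates through a limited company.
Exception (e) does not apply: aggregate throughput is 4,060 units, short of 5,060 units.
No exception displaces § 69.3.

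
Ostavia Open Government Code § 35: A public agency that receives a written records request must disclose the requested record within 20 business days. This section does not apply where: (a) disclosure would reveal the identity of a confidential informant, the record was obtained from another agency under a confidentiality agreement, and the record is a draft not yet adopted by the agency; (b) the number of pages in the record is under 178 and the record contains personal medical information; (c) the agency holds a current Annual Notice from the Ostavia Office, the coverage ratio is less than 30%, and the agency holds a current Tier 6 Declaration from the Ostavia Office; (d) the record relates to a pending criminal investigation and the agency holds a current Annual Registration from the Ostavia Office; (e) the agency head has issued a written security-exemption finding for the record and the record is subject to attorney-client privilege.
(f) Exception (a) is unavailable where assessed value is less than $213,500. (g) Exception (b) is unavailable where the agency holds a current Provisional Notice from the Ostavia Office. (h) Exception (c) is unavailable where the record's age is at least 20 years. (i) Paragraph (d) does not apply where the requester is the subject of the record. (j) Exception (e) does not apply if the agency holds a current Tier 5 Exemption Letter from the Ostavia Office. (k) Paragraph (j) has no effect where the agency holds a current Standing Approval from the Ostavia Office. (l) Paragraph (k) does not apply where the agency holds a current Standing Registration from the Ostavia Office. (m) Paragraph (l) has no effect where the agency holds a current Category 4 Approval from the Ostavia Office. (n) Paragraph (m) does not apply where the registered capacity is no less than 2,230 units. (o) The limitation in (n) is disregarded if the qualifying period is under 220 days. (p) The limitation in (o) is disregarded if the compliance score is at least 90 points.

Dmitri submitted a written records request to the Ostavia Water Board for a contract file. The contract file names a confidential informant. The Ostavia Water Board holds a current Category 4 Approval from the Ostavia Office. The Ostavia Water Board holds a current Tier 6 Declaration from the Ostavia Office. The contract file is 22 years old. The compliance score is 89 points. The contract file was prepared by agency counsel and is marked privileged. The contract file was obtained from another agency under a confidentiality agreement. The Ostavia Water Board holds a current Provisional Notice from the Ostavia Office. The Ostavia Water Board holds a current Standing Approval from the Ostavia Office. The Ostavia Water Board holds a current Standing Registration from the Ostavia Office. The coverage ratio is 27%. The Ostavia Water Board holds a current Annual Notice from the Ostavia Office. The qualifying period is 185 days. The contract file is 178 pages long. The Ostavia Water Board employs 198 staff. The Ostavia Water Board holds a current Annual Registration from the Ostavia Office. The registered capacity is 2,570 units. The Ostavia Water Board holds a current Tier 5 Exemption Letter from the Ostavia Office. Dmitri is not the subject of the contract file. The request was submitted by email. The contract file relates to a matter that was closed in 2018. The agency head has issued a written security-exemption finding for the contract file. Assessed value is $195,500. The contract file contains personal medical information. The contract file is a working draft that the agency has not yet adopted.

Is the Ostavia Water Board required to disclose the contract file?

Exception (a)'s conditions are all satisfied: the contract file names a confidential informant; the contract file was obtained under a confidentiality agreement; the contract file is an unadopted draft. But applying paragraph (f): (f) applies — assessed value is $195,500, less than the $213,500 limit. So (a) is unavailable.
Exception (b) requires that the number of pages in the record is under 178; but the number of pages in the record is 178, not under 178, so (b) is unavailable.
Exception (c): a current Annual Notice is held; the coverage ratio is 27%, less than the 30% limit; a current Tier 6 Declaration is held — every condition holds. But applying paragraph (h): (h) operates against (c): the record's age is 22 years, meeting the 20 years threshold. So (c) is unavailable.
Exception (d) fails — the contract file relates to a closed matter.
Exception (e)'s conditions are all satisfied: a written security-exemption finding has been issued; the contract file is privileged. Under paragraphs (j)–(p): (j) is triggered (a current Tier 5 Exemption Letter is held), but is displaced by (k): (k) operates against (j): a current Standing Approval is held. (l) would limit (k) — a current Standing Registration is held — but (m) sets (l) aside: (m) is engaged — a current Category 4 Approval is held. (n) would limit (m) — the registered capacity is 2,570 units, meeting the 2,230 units threshold — but (o) sets (n) aside: (o) is triggered — the qualifying period is 185 days, under the 220 days limit. (p), which would lift (o), is inapplicable — the compliance score is 89 points, short of 90 points. (e) remains available.

No — exception (e) applies; the Ostavia Water Board is not required to disclose the contract file.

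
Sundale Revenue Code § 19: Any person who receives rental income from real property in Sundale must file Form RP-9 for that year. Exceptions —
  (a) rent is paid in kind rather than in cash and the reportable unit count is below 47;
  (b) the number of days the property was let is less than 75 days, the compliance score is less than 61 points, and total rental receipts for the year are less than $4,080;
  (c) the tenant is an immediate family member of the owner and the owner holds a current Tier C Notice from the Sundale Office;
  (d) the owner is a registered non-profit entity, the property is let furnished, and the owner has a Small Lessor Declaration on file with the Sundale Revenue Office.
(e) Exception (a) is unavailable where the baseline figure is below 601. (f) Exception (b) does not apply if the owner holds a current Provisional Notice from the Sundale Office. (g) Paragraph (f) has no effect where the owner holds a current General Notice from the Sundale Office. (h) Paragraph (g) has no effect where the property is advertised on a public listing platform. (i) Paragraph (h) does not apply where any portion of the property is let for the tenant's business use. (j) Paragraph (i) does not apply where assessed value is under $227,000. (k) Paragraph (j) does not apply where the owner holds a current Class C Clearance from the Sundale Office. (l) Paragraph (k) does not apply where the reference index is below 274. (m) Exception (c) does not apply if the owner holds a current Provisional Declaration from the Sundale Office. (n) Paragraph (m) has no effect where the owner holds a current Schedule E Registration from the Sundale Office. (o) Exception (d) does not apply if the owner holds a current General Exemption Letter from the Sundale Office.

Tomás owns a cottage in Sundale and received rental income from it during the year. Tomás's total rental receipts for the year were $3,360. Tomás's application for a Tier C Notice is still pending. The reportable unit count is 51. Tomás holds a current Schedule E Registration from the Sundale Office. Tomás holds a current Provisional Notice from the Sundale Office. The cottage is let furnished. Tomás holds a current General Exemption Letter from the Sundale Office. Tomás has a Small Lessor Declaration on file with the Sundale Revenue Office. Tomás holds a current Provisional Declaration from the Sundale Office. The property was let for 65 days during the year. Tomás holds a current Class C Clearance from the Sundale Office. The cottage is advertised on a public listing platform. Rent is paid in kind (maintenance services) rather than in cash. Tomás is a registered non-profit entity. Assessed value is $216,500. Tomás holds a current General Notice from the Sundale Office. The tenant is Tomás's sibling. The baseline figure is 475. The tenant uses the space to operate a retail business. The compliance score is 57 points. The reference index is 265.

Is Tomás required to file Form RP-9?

Exception (a) requires that the reportable unit count is below 47; but the reportable unit count is 51, not below 47, so (a) is unavailable.
Exception (b): the number of days the property was let is 65 days, less than the 75 days limit; the compliance score is 57 points, less than the 61 points limit; total rental receipts for the year are $3,360, less than the $4,080 limit — every condition holds. However, paragraphs (f)–(l) must be considered: (f) operates against (b): a current Provisional Notice is held. (g) would limit (f) — a current General Notice is held — but (h) sets (g) aside: (h) is triggered — the property is publicly advertised. (i) is engaged (the space is let for business use), but is displaced by (j): (j) operates against (i): assessed value is $216,500, under the $227,000 limit. (k) would limit (j) — a current Class C Clearance is held — but (l) sets (k) aside: (l) operates against (k): the reference index is 265, below the 274 limit. (b) is therefore removed.
Exception (c) does not apply: the Tier C Notice is not current.
All of (d)'s requirements are met (Tomás is a registered non-profit; the property is let furnished; a Small Lessor Declaration is on file). However, paragraph (o) must be considered: (o) operates against (d): a current General Exemption Letter is held. (d) is therefore removed.
No exception is made out. Tomás falls within the general rule.

Yes — Tomás must file Form RP-9.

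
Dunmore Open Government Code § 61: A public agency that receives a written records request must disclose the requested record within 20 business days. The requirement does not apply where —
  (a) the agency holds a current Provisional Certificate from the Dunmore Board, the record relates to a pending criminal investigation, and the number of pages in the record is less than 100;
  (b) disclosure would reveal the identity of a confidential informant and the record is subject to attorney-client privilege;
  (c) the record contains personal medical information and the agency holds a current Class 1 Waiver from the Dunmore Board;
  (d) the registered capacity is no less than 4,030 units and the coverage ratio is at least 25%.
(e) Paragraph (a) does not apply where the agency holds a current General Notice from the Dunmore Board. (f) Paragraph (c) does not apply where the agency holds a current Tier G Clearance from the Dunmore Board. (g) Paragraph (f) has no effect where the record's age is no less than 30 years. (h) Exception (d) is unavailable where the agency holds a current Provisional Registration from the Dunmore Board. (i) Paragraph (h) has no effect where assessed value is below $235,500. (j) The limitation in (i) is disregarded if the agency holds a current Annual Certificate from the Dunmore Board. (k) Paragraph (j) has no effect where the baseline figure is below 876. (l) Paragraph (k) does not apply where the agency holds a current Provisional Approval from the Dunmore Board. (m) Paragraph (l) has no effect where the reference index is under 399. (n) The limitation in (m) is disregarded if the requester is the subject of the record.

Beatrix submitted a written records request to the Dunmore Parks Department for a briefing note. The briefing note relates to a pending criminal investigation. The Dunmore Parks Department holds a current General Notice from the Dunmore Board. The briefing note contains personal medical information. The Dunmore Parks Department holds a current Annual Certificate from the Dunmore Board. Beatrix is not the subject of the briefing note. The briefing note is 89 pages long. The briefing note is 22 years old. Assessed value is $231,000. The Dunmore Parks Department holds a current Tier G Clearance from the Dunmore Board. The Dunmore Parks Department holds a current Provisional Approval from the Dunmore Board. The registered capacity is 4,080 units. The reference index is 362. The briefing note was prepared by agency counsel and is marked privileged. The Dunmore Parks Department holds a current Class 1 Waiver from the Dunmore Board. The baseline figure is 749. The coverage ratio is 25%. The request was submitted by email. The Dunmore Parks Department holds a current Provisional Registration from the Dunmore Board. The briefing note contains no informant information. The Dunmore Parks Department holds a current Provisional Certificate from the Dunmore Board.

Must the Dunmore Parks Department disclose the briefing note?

Exception (a) is satisfied on its face — a current Provisional Certificate is held; the briefing note relates to a pending investigation; the number of pages in the record is 89, less than the 100 limit. But: (e) applies — a current General Notice is held. (a) is therefore removed.
Exception (b) does not apply: the briefing note contains no informant information.
Exception (c)'s conditions are all satisfied: the briefing note contains personal medical information; a current Class 1 Waiver is held. However, paragraphs (f)–(g) must be considered: (f) operates against (c): a current Tier G Clearance is held. (g) is not triggered (the record's age is 22 years, short of 30 years), so (f) stands. So (c) is unavailable.
Exception (d) is satisfied on its face — the registered capacity is 4,080 units, meeting the 4,030 units threshold; the coverage ratio is 25%, meeting the 25% threshold. Considering the limiting provisions: (h) is engaged (a current Provisional Registration is held), but is displaced by (i): (i) operates — assessed value is $231,000, below the $235,500 limit. (j) would limit (i) — a current Annual Certificate is held — but (k) sets (j) aside: (k) is engaged — the baseline figure is 749, below the 876 limit. (l) operates (a current Provisional Approval is held), but is itself disapplied by (m): (m) is engaged — the reference index is 362, under the 399 limit. (n) is not engaged (Beatrix is not the subject of the briefing note), so (m) stands. So (d) applies.

No — exception (d) applies; the Dunmore Parks Department is not required to disclose the briefing note.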